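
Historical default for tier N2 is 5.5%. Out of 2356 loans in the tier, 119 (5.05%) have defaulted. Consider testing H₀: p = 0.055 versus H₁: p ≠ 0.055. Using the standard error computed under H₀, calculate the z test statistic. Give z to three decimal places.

z = -0.956

p̂ = 119/2356 = 0.050509.
Under H₀, SE = √(0.055·0.945/2356) = √(2.20607e-05) = 0.004697.
z = (0.050509 − 0.055)/0.004697 = -0.004491/0.004697 = -0.956.
p-value = 2·P(Z > 0.956) ≈ 0.3390.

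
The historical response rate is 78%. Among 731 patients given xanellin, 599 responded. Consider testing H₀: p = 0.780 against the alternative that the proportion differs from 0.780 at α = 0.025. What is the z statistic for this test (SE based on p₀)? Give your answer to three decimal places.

z = 2.573

p̂ = 599/731 ≈ 0.819425.
Under H₀, SE = √(0.78·0.22/731) = √(0.000234747) = 0.015321.
z = (0.819425 − 0.78)/0.015321 = 0.039425/0.015321 = 2.573.
p-value = 2·P(Z > 2.573) ≈ 0.0101; since p < α = 0.025, reject H₀.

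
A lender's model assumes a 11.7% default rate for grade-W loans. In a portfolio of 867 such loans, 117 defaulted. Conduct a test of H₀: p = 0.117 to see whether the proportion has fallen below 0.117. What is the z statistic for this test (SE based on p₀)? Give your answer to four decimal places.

z = 1.6442

p̂ = 117/867 = 0.134948.
Under H₀, SE = √(0.117·0.883/867) = √(0.000119159) = 0.010916.
z = (0.134948 − 0.117)/0.010916 = 0.017948/0.010916 = 1.6442.
p-value = P(Z < 1.644) ≈ 0.9499.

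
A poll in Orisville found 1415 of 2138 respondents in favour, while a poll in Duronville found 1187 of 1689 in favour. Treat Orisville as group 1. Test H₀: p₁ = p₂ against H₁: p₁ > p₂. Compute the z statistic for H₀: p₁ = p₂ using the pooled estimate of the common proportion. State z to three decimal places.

z = -2.696

p̂₁ = 1415/2138 = 0.66183, p̂₂ = 1187/1689 = 0.70278.
Pooled p̂ = (1415+1187)/(2138+1689) = 2602/3827 = 0.67991.
SE = √(p̂(1−p̂)(1/n₁+1/n₂)) = √(0.67991·0.32009·0.00105979) = √(0.000230647) = 0.01519.
z = (0.66183 − 0.70278)/0.01519 = -0.04095/0.01519 = -2.696.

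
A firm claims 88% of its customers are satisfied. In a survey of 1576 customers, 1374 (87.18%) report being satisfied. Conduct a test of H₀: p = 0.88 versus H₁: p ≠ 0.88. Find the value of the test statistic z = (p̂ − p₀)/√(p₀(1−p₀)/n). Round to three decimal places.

z = -0.998

p̂ = 1374/1576 = 0.87183.
Standard error under H₀: √(0.88×0.12/1576) = 0.00819.
z = (0.87183 − 0.88)/0.00819 = -0.00817/0.00819 = -0.998.
Two-sided p-value ≈ 2·Φ(−0.998) = 0.3181.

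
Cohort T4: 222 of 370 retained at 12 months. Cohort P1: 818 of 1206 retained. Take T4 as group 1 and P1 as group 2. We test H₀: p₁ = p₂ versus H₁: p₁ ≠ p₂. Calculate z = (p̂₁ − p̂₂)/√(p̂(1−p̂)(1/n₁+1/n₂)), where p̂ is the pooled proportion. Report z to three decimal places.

p̂₁ = 222/370 ≈ 0.600000, p̂₂ = 818/1206 ≈ 0.678275.
Pooled p̂ = (222+818)/(370+1206) = 1040/1576 = 0.659898.
SE = √(0.224432 × 0.00353189) = 0.028154.
z = (0.600000 − 0.678275)/0.028154 = -0.078275/0.028154 = -2.780.
p-value = 2·P(Z > 2.780) ≈ 0.0054.

z = -2.780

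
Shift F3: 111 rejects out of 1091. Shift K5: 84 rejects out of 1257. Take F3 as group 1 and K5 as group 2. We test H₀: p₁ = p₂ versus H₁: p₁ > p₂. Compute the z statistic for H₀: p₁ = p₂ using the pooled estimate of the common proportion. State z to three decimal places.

p̂₁ = 111/1091 ≈ 0.101742, p̂₂ = 84/1257 ≈ 0.066826.
Pooled p̂ = (111+84)/(1091+1257) = 195/2348 = 0.083049.
SE = √(p̂(1−p̂)(1/n₁+1/n₂)) = √(0.083049·0.916951·0.00171214) = √(0.000130383) = 0.011419.
z = (0.101742 − 0.066826)/0.011419 = 0.034916/0.011419 = 3.058.
p-value = P(Z > 3.058) ≈ 0.0011.

z = 3.058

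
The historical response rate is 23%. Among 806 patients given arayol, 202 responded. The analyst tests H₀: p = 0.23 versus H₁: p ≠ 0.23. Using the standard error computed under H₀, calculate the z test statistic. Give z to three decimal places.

z = 1.391

p̂ = 202/806 = 0.25062.
Standard error under H₀: √(0.23×0.77/806) = 0.01482.
z = (0.25062 − 0.23)/0.01482 = 0.02062/0.01482 = 1.391.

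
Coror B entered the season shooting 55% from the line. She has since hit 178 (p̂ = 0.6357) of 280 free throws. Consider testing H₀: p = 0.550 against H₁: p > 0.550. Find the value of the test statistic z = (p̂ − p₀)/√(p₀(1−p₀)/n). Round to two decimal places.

z = 2.88

p̂ = 178/280 ≈ 0.63571.
SE = √(p₀(1−p₀)/n) = √(0.2475/280) = 0.02973.
z = (0.63571 − 0.55)/0.02973 = 0.08571/0.02973 = 2.88.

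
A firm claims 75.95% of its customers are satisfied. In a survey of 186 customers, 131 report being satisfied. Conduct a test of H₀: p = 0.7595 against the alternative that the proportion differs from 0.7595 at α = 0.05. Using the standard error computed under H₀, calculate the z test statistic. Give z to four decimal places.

z = -1.7614

p̂ = 131/186 ≈ 0.704301.
Under H₀, SE = √(0.7595·0.2405/186) = √(0.000982042) = 0.031338.
z = (0.704301 − 0.7595)/0.031338 = -0.055199/0.031338 = -1.7614.
p-value = 2·P(Z > 1.761) ≈ 0.0782, so at α = 0.05 we fail to reject H₀.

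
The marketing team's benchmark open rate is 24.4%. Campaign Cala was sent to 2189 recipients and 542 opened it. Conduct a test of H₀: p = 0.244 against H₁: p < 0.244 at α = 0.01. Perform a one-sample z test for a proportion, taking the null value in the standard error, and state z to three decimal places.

p̂ = 542/2189 ≈ 0.24760.
SE = √(p₀(1−p₀)/n) = √(0.18446/2189) = 0.00918.
z = (0.24760 − 0.244)/0.00918 = 0.00360/0.00918 = 0.392.
p-value = P(Z < 0.392) ≈ 0.6526. With α = 0.01, fail to reject H₀.

z = 0.392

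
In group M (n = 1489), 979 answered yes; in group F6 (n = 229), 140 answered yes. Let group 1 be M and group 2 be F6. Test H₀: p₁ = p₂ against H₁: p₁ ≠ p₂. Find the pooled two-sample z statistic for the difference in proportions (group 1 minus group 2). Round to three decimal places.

z = 1.364

p̂₁ = 979/1489 = 0.65749, p̂₂ = 140/229 = 0.61135.
Pooled p̂ = (979+140)/(1489+229) = 1119/1718 = 0.65134.
SE = √(0.227097 × 0.0050384) = 0.03383.
z = (0.65749 − 0.61135)/0.03383 = 0.04614/0.03383 = 1.364.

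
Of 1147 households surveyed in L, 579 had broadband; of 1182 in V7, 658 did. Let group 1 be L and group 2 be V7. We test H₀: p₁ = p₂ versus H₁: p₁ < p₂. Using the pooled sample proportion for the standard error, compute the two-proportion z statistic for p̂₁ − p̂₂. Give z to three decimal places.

z = -2.509

p̂₁ = 579/1147 ≈ 0.50480, p̂₂ = 658/1182 ≈ 0.55668.
Pooled p̂ = (579+658)/(1147+1182) = 1237/2329 = 0.53113.
SE = √(0.249031 × 0.00171786) = 0.02068.
z = (0.50480 − 0.55668)/0.02068 = -0.05188/0.02068 = -2.509.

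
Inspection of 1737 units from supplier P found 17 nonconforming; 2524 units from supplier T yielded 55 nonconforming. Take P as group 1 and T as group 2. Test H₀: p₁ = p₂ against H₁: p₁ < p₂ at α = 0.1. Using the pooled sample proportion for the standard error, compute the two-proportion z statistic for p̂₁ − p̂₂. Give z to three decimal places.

p̂₁ = 17/1737 ≈ 0.0097870, p̂₂ = 55/2524 ≈ 0.0217908.
Pooled p̂ = (17+55)/(1737+2524) = 72/4261 = 0.0168974.
SE = √(0.0166119 × 0.000971902) = 0.0040181.
z = (0.0097870 − 0.0217908)/0.0040181 = -0.0120038/0.0040181 = -2.987.
p-value = P(Z < -2.987) ≈ 0.0014, so at α = 0.1 we reject H₀.

z = -2.987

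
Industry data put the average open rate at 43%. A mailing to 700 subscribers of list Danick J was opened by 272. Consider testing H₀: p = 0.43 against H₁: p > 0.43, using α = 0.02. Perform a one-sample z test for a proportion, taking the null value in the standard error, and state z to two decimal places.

z = -2.21

p̂ = 272/700 = 0.3886.
SE = √(p₀(1−p₀)/n) = √(0.2451/700) = 0.0187.
z = (0.3886 − 0.43)/0.0187 = -0.0414/0.0187 = -2.21.
p-value = P(Z > -2.214) ≈ 0.9866, so at α = 0.02 we fail to reject H₀.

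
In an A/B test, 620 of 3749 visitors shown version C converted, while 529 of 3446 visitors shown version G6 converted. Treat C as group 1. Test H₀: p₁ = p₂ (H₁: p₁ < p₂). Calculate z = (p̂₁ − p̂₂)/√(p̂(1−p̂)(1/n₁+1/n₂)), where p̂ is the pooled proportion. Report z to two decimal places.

z = 1.37

p̂₁ = 620/3749 = 0.16538, p̂₂ = 529/3446 = 0.15351.
Pooled p̂ = (620+529)/(3749+3446) = 1149/7195 = 0.15969.
SE = √(p̂(1−p̂)(1/n₁+1/n₂)) = √(0.15969·0.84031·0.000556929) = √(7.47355e-05) = 0.00864.
z = (0.16538 − 0.15351)/0.00864 = 0.01187/0.00864 = 1.37.
p-value = P(Z < 1.373) ≈ 0.9151.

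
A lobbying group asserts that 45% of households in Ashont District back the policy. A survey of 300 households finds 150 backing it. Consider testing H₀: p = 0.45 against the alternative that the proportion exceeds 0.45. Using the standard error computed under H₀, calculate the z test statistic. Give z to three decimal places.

p̂ = 150/300 = 0.50000.
Under H₀, SE = √(0.45·0.55/300) = √(0.000825) = 0.02872.
z = (0.50000 − 0.45)/0.02872 = 0.05000/0.02872 = 1.741.
p-value = P(Z > 1.741) ≈ 0.0409.

z = 1.741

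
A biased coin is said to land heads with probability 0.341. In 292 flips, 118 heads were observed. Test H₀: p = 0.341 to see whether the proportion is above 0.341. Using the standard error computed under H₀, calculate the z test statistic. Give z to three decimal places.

p̂ = 118/292 ≈ 0.40411.
Standard error under H₀: √(0.341×0.659/292) = 0.02774.
z = (0.40411 − 0.341)/0.02774 = 0.06311/0.02774 = 2.275.

z = 2.275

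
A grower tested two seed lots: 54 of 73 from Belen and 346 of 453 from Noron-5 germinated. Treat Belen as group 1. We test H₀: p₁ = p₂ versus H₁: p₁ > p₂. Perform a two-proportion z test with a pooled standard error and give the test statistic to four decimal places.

z = -0.4472

p̂₁ = 54/73 ≈ 0.739726, p̂₂ = 346/453 ≈ 0.763797.
Pooled p̂ = (54+346)/(73+453) = 400/526 = 0.760456.
SE = √(0.182163 × 0.0159061) = 0.053828.
z = (0.739726 − 0.763797)/0.053828 = -0.024071/0.053828 = -0.4472.
p-value = P(Z > -0.447) ≈ 0.6726.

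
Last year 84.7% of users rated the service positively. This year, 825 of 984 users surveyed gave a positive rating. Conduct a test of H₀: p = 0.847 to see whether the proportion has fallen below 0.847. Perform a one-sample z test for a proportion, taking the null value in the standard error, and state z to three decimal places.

z = -0.748

p̂ = 825/984 ≈ 0.83841.
Standard error under H₀: √(0.847×0.153/984) = 0.01148.
z = (0.83841 − 0.847)/0.01148 = -0.00859/0.01148 = -0.748.
p-value = P(Z < -0.748) ≈ 0.2272.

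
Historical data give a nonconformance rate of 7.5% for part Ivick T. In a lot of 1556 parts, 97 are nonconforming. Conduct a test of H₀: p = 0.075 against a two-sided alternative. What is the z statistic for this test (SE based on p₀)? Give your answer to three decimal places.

p̂ = 97/1556 ≈ 0.062339.
Standard error under H₀: √(0.075×0.925/1556) = 0.006677.
z = (0.062339 − 0.075)/0.006677 = -0.012661/0.006677 = -1.896.

z = -1.896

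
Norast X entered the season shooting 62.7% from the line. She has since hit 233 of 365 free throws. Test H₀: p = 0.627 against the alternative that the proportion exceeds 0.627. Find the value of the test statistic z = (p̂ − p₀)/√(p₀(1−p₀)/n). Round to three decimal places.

p̂ = 233/365 ≈ 0.63836.
Under H₀, SE = √(0.627·0.373/365) = √(0.000640742) = 0.02531.
z = (0.63836 − 0.627)/0.02531 = 0.01136/0.02531 = 0.449.

z = 0.449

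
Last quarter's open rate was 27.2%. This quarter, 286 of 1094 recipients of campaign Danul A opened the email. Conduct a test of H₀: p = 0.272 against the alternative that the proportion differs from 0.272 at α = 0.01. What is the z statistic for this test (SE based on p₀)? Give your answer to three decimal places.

p̂ = 286/1094 ≈ 0.26143.
Under H₀, SE = √(0.272·0.728/1094) = √(0.000181002) = 0.01345.
z = (0.26143 − 0.272)/0.01345 = -0.01057/0.01345 = -0.786.
Two-sided p-value ≈ 2·Φ(−0.786) = 0.4319, so at α = 0.01 we fail to reject H₀.

z = -0.786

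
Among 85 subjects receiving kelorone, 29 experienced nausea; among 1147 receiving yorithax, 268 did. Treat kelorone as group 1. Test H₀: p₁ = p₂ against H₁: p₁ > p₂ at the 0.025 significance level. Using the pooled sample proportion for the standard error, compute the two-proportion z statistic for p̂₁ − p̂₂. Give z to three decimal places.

z = 2.236

p̂₁ = 29/85 ≈ 0.34118, p̂₂ = 268/1147 ≈ 0.23365.
Pooled p̂ = (29+268)/(85+1147) = 297/1232 = 0.24107.
SE = √(p̂(1−p̂)(1/n₁+1/n₂)) = √(0.24107·0.75893·0.0126365) = √(0.00231193) = 0.04808.
z = (0.34118 − 0.23365)/0.04808 = 0.10753/0.04808 = 2.236.
p-value = P(Z > 2.236) ≈ 0.0127. With α = 0.025, reject H₀.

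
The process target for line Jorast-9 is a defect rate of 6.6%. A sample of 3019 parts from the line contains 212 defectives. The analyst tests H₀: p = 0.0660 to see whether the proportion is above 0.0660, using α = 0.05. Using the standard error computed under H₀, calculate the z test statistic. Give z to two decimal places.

p̂ = 212/3019 ≈ 0.0702.
Standard error under H₀: √(0.066×0.934/3019) = 0.0045.
z = (0.0702 − 0.066)/0.0045 = 0.0042/0.0045 = 0.93.
p-value = P(Z > 0.934) ≈ 0.1751, so at α = 0.05 we fail to reject H₀.

z = 0.93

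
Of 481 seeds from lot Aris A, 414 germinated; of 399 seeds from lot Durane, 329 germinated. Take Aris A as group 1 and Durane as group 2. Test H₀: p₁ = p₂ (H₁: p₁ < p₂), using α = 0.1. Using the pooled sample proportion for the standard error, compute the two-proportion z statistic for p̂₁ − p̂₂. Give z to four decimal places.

z = 1.4723

p̂₁ = 414/481 = 0.860707, p̂₂ = 329/399 = 0.824561.
Pooled p̂ = (414+329)/(481+399) = 743/880 = 0.844318.
SE = √(p̂(1−p̂)(1/n₁+1/n₂)) = √(0.844318·0.155682·0.00458527) = √(0.00060271) = 0.024550.
z = (0.860707 − 0.824561)/0.024550 = 0.036146/0.024550 = 1.4723.
p-value = P(Z < 1.472) ≈ 0.9295; since p > α = 0.1, fail to reject H₀.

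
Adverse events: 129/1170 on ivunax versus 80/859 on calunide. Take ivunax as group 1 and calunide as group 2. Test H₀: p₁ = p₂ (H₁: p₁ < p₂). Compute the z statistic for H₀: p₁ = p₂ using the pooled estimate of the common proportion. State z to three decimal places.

z = 1.254

p̂₁ = 129/1170 = 0.11026, p̂₂ = 80/859 = 0.09313.
Pooled p̂ = (129+80)/(1170+859) = 209/2029 = 0.10301.
SE = √(0.0923961 × 0.00201885) = 0.01366.
z = (0.11026 − 0.09313)/0.01366 = 0.01713/0.01366 = 1.254.
p-value = P(Z < 1.254) ≈ 0.8951.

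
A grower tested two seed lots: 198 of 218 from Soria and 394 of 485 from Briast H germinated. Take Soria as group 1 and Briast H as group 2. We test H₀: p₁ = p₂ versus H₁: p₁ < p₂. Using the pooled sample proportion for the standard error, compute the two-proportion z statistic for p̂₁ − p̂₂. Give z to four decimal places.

z = 3.2248

p̂₁ = 198/218 = 0.9082569, p̂₂ = 394/485 = 0.8123711.
Pooled p̂ = (198+394)/(218+485) = 592/703 = 0.8421053.
SE = √(0.132964 × 0.00664901) = 0.0297335.
z = (0.9082569 − 0.8123711)/0.0297335 = 0.0958858/0.0297335 = 3.2248.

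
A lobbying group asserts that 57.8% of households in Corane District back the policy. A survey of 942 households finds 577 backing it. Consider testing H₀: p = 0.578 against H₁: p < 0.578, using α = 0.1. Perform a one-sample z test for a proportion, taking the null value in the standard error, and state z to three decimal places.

z = 2.146

p̂ = 577/942 = 0.61253.
SE = √(p₀(1−p₀)/n) = √(0.24392/942) = 0.01609.
z = (0.61253 − 0.578)/0.01609 = 0.03453/0.01609 = 2.146.
p-value = P(Z < 2.146) ≈ 0.9840. With α = 0.1, fail to reject H₀.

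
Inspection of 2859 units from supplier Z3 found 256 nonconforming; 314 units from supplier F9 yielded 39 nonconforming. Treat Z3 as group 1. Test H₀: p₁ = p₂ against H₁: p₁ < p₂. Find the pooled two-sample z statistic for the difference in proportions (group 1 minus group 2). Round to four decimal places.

z = -2.0077

p̂₁ = 256/2859 = 0.0895418, p̂₂ = 39/314 = 0.1242038.
Pooled p̂ = (256+39)/(2859+314) = 295/3173 = 0.0929720.
SE = √(p̂(1−p̂)(1/n₁+1/n₂)) = √(0.0929720·0.9070280·0.00353449) = √(0.000298057) = 0.0172643.
z = (0.0895418 − 0.1242038)/0.0172643 = -0.0346620/0.0172643 = -2.0077.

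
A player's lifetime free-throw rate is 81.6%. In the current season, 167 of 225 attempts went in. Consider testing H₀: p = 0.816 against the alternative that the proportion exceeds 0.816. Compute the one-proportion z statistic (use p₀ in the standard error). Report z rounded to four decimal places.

z = -2.8560

p̂ = 167/225 ≈ 0.7422222.
Standard error under H₀: √(0.816×0.184/225) = 0.0258323.
z = (0.7422222 − 0.816)/0.0258323 = -0.0737778/0.0258323 = -2.8560.
p-value = P(Z > -2.856) ≈ 0.9979.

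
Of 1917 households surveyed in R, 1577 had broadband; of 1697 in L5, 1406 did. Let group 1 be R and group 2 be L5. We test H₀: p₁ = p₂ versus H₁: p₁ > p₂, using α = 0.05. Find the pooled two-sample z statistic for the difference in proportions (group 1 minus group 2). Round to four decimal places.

z = -0.4648

p̂₁ = 1577/1917 = 0.822640, p̂₂ = 1406/1697 = 0.828521.
Pooled p̂ = (1577+1406)/(1917+1697) = 2983/3614 = 0.825401.
SE = √(0.144114 × 0.00111092) = 0.012653.
z = (0.822640 − 0.828521)/0.012653 = -0.005881/0.012653 = -0.4648.
p-value = P(Z > -0.465) ≈ 0.6790. With α = 0.05, fail to reject H₀.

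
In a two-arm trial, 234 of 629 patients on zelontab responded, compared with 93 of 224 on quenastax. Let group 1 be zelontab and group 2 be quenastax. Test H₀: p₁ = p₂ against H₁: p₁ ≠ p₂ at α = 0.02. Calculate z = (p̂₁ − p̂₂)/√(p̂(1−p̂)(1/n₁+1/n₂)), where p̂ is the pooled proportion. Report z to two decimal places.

z = -1.14

p̂₁ = 234/629 ≈ 0.3720, p̂₂ = 93/224 ≈ 0.4152.
Pooled p̂ = (234+93)/(629+224) = 327/853 = 0.3834.
SE = √(p̂(1−p̂)(1/n₁+1/n₂)) = √(0.3834·0.6166·0.00605411) = √(0.00143115) = 0.0378.
z = (0.3720 − 0.4152)/0.0378 = -0.0432/0.0378 = -1.14.
Two-sided p-value ≈ 2·Φ(−1.141) = 0.2539; since p > α = 0.02, fail to reject H₀.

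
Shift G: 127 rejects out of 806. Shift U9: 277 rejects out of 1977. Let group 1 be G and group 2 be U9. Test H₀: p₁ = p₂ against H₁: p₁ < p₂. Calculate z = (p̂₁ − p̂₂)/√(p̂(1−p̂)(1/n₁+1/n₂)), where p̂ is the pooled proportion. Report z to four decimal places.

p̂₁ = 127/806 = 0.157568, p̂₂ = 277/1977 = 0.140111.
Pooled p̂ = (127+277)/(806+1977) = 404/2783 = 0.145167.
SE = √(0.124094 × 0.00174651) = 0.014722.
z = (0.157568 − 0.140111)/0.014722 = 0.017457/0.014722 = 1.1858.

z = 1.1858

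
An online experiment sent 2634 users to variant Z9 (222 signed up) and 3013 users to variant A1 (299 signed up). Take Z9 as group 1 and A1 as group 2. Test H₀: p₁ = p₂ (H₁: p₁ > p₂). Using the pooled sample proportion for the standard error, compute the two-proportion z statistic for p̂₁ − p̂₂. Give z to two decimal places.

p̂₁ = 222/2634 ≈ 0.0843, p̂₂ = 299/3013 ≈ 0.0992.
Pooled p̂ = (222+299)/(2634+3013) = 521/5647 = 0.0923.
SE = √(0.0837492 × 0.000711546) = 0.0077.
z = (0.0843 − 0.0992)/0.0077 = -0.0149/0.0077 = -1.94.
p-value = P(Z > -1.937) ≈ 0.9736.

z = -1.94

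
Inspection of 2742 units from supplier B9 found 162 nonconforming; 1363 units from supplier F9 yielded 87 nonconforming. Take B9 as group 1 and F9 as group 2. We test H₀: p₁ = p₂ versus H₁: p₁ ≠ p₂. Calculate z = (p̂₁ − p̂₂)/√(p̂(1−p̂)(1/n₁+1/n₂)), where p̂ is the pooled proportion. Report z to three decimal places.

p̂₁ = 162/2742 ≈ 0.059081, p̂₂ = 87/1363 ≈ 0.063830.
Pooled p̂ = (162+87)/(2742+1363) = 249/4105 = 0.060658.
SE = √(0.0569784 × 0.00109837) = 0.007911.
z = (0.059081 − 0.063830)/0.007911 = -0.004749/0.007911 = -0.600.
p-value = 2·P(Z > 0.600) ≈ 0.5483.

z = -0.600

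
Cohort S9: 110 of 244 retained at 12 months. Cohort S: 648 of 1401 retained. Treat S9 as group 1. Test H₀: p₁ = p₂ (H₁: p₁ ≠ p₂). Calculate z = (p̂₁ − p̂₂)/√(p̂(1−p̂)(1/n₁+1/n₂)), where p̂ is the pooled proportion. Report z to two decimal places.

p̂₁ = 110/244 = 0.4508, p̂₂ = 648/1401 = 0.4625.
Pooled p̂ = (110+648)/(244+1401) = 758/1645 = 0.4608.
SE = √(p̂(1−p̂)(1/n₁+1/n₂)) = √(0.4608·0.5392·0.00481214) = √(0.00119564) = 0.0346.
z = (0.4508 − 0.4625)/0.0346 = -0.0117/0.0346 = -0.34.
Two-sided p-value ≈ 2·Φ(−0.339) = 0.7349.

z = -0.34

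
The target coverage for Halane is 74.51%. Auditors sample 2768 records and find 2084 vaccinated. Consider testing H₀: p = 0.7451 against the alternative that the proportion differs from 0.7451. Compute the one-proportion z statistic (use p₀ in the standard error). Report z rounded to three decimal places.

z = 0.940

p̂ = 2084/2768 = 0.752890.
Standard error under H₀: √(0.7451×0.2549/2768) = 0.008283.
z = (0.752890 − 0.7451)/0.008283 = 0.007790/0.008283 = 0.940.
p-value = 2·P(Z > 0.940) ≈ 0.3470.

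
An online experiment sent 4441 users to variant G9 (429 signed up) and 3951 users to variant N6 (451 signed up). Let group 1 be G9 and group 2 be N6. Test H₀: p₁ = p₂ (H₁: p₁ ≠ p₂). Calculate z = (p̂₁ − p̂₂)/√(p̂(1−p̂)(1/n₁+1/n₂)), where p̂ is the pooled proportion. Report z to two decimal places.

z = -2.62

p̂₁ = 429/4441 = 0.09660, p̂₂ = 451/3951 = 0.11415.
Pooled p̂ = (429+451)/(4441+3951) = 880/8392 = 0.10486.
SE = √(0.0938658 × 0.000478275) = 0.00670.
z = (0.09660 − 0.11415)/0.00670 = -0.01755/0.00670 = -2.62.
Two-sided p-value ≈ 2·Φ(−2.619) = 0.0088.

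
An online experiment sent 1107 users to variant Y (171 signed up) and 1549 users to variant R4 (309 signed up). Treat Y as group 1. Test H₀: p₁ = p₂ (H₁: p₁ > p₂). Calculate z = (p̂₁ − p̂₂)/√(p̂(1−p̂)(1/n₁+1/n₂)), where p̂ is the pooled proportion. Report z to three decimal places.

z = -2.972

p̂₁ = 171/1107 = 0.154472, p̂₂ = 309/1549 = 0.199484.
Pooled p̂ = (171+309)/(1107+1549) = 480/2656 = 0.180723.
SE = √(p̂(1−p̂)(1/n₁+1/n₂)) = √(0.180723·0.819277·0.00154892) = √(0.000229336) = 0.015144.
z = (0.154472 − 0.199484)/0.015144 = -0.045012/0.015144 = -2.972.
p-value = P(Z > -2.972) ≈ 0.9985.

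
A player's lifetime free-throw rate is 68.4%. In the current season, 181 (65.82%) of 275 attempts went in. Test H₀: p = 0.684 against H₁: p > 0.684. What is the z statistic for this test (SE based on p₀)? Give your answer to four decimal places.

z = -0.9209

p̂ = 181/275 ≈ 0.658182.
Under H₀, SE = √(0.684·0.316/275) = √(0.000785978) = 0.028035.
z = (0.658182 − 0.684)/0.028035 = -0.025818/0.028035 = -0.9209.
p-value = P(Z > -0.921) ≈ 0.8215.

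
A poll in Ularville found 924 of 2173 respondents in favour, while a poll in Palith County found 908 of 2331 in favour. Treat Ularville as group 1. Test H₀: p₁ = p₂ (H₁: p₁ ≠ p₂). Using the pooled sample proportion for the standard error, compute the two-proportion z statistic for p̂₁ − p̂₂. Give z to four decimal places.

z = 2.4362

p̂₁ = 924/2173 = 0.4252186, p̂₂ = 908/2331 = 0.3895324.
Pooled p̂ = (924+908)/(2173+2331) = 1832/4504 = 0.4067496.
SE = √(p̂(1−p̂)(1/n₁+1/n₂)) = √(0.4067496·0.5932504·0.000889194) = √(0.000214566) = 0.0146481.
z = (0.4252186 − 0.3895324)/0.0146481 = 0.0356862/0.0146481 = 2.4362.
p-value = 2·P(Z > 2.436) ≈ 0.0148.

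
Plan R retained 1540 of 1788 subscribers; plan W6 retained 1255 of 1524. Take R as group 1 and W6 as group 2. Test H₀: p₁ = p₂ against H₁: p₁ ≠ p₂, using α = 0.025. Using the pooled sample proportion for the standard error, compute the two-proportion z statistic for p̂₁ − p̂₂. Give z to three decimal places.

z = 2.988

p̂₁ = 1540/1788 = 0.861298, p̂₂ = 1255/1524 = 0.823491.
Pooled p̂ = (1540+1255)/(1788+1524) = 2795/3312 = 0.843901.
SE = √(0.131732 × 0.00121545) = 0.012654.
z = (0.861298 − 0.823491)/0.012654 = 0.037807/0.012654 = 2.988.
Two-sided p-value ≈ 2·Φ(−2.988) = 0.0028; since p < α = 0.025, reject H₀.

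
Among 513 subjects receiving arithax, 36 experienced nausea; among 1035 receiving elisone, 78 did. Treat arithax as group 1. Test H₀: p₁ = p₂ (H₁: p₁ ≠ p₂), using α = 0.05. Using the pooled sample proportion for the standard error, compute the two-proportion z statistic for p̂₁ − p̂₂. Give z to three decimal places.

p̂₁ = 36/513 = 0.070175, p̂₂ = 78/1035 = 0.075362.
Pooled p̂ = (36+78)/(513+1035) = 114/1548 = 0.073643.
SE = √(0.0682201 × 0.0029155) = 0.014103.
z = (0.070175 − 0.075362)/0.014103 = -0.005187/0.014103 = -0.368.
p-value = 2·P(Z > 0.368) ≈ 0.7130. With α = 0.05, fail to reject H₀.

z = -0.368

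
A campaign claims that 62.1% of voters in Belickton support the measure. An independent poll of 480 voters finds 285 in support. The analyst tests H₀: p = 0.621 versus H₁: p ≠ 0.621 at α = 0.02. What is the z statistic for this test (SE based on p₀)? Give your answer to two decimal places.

z = -1.23

p̂ = 285/480 = 0.5938.
Under H₀, SE = √(0.621·0.379/480) = √(0.000490331) = 0.0221.
z = (0.5938 − 0.621)/0.0221 = -0.0272/0.0221 = -1.23.
Two-sided p-value ≈ 2·Φ(−1.231) = 0.2185; since p > α = 0.02, fail to reject H₀.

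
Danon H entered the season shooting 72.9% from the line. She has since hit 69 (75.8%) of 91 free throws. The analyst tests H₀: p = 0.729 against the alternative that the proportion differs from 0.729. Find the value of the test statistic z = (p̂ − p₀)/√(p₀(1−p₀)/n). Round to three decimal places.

p̂ = 69/91 = 0.75824.
SE = √(p₀(1−p₀)/n) = √(0.19756/91) = 0.04659.
z = (0.75824 − 0.729)/0.04659 = 0.02924/0.04659 = 0.628.

z = 0.628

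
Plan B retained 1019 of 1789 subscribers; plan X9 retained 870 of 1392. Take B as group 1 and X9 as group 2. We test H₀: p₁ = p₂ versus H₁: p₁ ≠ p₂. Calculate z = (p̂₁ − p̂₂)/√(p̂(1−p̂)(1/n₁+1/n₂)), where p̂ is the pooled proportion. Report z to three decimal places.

p̂₁ = 1019/1789 ≈ 0.56959, p̂₂ = 870/1392 ≈ 0.62500.
Pooled p̂ = (1019+870)/(1789+1392) = 1889/3181 = 0.59384.
SE = √(0.241194 × 0.00127736) = 0.01755.
z = (0.56959 − 0.62500)/0.01755 = -0.05541/0.01755 = -3.157.
Two-sided p-value ≈ 2·Φ(−3.157) = 0.0016.

z = -3.157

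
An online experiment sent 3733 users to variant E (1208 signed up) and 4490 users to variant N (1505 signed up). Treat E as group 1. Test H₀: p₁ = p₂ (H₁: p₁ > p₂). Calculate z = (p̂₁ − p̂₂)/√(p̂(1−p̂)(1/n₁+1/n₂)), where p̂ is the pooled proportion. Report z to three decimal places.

p̂₁ = 1208/3733 ≈ 0.32360, p̂₂ = 1505/4490 ≈ 0.33519.
Pooled p̂ = (1208+1505)/(3733+4490) = 2713/8223 = 0.32993.
SE = √(0.221076 × 0.000490598) = 0.01041.
z = (0.32360 − 0.33519)/0.01041 = -0.01159/0.01041 = -1.113.

z = -1.113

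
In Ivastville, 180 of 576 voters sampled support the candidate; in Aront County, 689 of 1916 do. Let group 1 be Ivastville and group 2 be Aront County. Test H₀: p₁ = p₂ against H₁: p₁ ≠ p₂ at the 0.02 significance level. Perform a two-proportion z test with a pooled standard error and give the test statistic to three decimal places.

z = -2.080

p̂₁ = 180/576 = 0.312500, p̂₂ = 689/1916 = 0.359603.
Pooled p̂ = (180+689)/(576+1916) = 869/2492 = 0.348716.
SE = √(0.227113 × 0.00225803) = 0.022646.
z = (0.312500 − 0.359603)/0.022646 = -0.047103/0.022646 = -2.080.
p-value = 2·P(Z > 2.080) ≈ 0.0375. With α = 0.02, fail to reject H₀.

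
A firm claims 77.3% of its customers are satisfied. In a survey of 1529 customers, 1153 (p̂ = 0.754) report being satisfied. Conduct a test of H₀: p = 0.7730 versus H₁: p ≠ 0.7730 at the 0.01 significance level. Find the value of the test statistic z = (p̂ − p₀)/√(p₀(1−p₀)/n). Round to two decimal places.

z = -1.77

p̂ = 1153/1529 = 0.7541.
Under H₀, SE = √(0.773·0.227/1529) = √(0.000114762) = 0.0107.
z = (0.7541 − 0.773)/0.0107 = -0.0189/0.0107 = -1.77.
p-value = 2·P(Z > 1.765) ≈ 0.0775; since p > α = 0.01, fail to reject H₀.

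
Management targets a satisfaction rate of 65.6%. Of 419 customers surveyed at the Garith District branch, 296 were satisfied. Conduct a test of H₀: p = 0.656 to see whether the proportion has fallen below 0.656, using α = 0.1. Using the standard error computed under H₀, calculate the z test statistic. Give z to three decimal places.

z = 2.174

p̂ = 296/419 ≈ 0.706444.
SE = √(p₀(1−p₀)/n) = √(0.22566/419) = 0.023207.
z = (0.706444 − 0.656)/0.023207 = 0.050444/0.023207 = 2.174.
p-value = P(Z < 2.174) ≈ 0.9851; since p > α = 0.1, fail to reject H₀.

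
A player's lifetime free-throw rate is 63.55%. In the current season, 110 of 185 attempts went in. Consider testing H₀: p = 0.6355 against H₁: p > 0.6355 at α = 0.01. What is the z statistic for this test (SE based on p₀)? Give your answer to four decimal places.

p̂ = 110/185 = 0.594595.
Under H₀, SE = √(0.6355·0.3645/185) = √(0.00125211) = 0.035385.
z = (0.594595 − 0.6355)/0.035385 = -0.040905/0.035385 = -1.1560.
p-value = P(Z > -1.156) ≈ 0.8762. With α = 0.01, fail to reject H₀.

z = -1.1560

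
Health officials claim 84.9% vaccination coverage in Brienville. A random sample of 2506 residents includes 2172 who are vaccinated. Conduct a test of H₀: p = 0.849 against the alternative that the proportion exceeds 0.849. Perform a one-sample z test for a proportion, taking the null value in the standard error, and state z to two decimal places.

p̂ = 2172/2506 ≈ 0.86672.
Standard error under H₀: √(0.849×0.151/2506) = 0.00715.
z = (0.86672 − 0.849)/0.00715 = 0.01772/0.00715 = 2.48.

z = 2.48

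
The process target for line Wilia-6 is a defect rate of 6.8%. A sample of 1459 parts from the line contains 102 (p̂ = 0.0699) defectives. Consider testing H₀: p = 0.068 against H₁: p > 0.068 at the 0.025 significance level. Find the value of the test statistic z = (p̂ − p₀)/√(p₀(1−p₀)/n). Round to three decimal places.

z = 0.290

p̂ = 102/1459 = 0.06991.
SE = √(p₀(1−p₀)/n) = √(0.063376/1459) = 0.00659.
z = (0.06991 − 0.068)/0.00659 = 0.00191/0.00659 = 0.290.
p-value = P(Z > 0.290) ≈ 0.3859, so at α = 0.025 we fail to reject H₀.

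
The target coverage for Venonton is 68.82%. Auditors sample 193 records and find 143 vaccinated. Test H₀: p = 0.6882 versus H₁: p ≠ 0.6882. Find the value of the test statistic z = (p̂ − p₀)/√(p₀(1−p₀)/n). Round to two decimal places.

z = 1.58

p̂ = 143/193 ≈ 0.7409.
Standard error under H₀: √(0.6882×0.3118/193) = 0.0333.
z = (0.7409 − 0.6882)/0.0333 = 0.0527/0.0333 = 1.58.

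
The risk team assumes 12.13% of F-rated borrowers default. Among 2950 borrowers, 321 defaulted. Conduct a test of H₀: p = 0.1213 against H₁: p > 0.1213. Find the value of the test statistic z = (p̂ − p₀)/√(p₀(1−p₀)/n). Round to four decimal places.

p̂ = 321/2950 ≈ 0.1088136.
Standard error under H₀: √(0.1213×0.8787/2950) = 0.0060109.
z = (0.1088136 − 0.1213)/0.0060109 = -0.0124864/0.0060109 = -2.0773.
p-value = P(Z > -2.077) ≈ 0.9811.

z = -2.0773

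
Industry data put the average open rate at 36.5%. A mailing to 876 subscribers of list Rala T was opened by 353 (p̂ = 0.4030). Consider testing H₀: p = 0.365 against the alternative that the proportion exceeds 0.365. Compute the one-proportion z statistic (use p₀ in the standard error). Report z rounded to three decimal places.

p̂ = 353/876 ≈ 0.40297.
Standard error under H₀: √(0.365×0.635/876) = 0.01627.
z = (0.40297 − 0.365)/0.01627 = 0.03797/0.01627 = 2.334.

z = 2.334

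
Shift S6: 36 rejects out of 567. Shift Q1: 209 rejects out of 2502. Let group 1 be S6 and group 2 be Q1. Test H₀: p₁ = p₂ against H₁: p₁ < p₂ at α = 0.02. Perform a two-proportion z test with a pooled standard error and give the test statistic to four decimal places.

p̂₁ = 36/567 ≈ 0.063492, p̂₂ = 209/2502 ≈ 0.083533.
Pooled p̂ = (36+209)/(567+2502) = 245/3069 = 0.079831.
SE = √(p̂(1−p̂)(1/n₁+1/n₂)) = √(0.079831·0.920169·0.00216335) = √(0.000158914) = 0.012606.
z = (0.063492 − 0.083533)/0.012606 = -0.020041/0.012606 = -1.5898.
p-value = P(Z < -1.590) ≈ 0.0559; since p > α = 0.02, fail to reject H₀.

z = -1.5898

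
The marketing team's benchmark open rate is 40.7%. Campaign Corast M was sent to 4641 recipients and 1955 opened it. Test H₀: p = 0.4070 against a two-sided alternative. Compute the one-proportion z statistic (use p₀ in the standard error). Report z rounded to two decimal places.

z = 1.98

p̂ = 1955/4641 ≈ 0.42125.
SE = √(p₀(1−p₀)/n) = √(0.24135/4641) = 0.00721.
z = (0.42125 − 0.407)/0.00721 = 0.01425/0.00721 = 1.98.
Two-sided p-value ≈ 2·Φ(−1.975) = 0.0482.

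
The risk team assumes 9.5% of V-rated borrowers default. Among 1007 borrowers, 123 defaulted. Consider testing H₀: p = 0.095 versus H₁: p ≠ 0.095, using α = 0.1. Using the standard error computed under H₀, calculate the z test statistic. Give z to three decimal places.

p̂ = 123/1007 ≈ 0.122145.
Under H₀, SE = √(0.095·0.905/1007) = √(8.53774e-05) = 0.009240.
z = (0.122145 − 0.095)/0.009240 = 0.027145/0.009240 = 2.938.
p-value = 2·P(Z > 2.938) ≈ 0.0033. With α = 0.1, reject H₀.

z = 2.938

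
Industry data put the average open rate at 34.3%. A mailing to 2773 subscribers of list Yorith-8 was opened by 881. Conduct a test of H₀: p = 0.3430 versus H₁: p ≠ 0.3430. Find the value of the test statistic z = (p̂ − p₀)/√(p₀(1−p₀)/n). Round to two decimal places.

p̂ = 881/2773 = 0.3177.
Standard error under H₀: √(0.343×0.657/2773) = 0.0090.
z = (0.3177 − 0.343)/0.0090 = -0.0253/0.0090 = -2.81.

z = -2.81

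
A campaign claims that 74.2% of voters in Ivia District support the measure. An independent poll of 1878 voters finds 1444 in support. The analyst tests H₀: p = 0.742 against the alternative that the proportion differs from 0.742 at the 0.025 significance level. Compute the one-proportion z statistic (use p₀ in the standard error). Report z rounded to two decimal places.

p̂ = 1444/1878 = 0.7689.
Under H₀, SE = √(0.742·0.258/1878) = √(0.000101936) = 0.0101.
z = (0.7689 − 0.742)/0.0101 = 0.0269/0.0101 = 2.66.
p-value = 2·P(Z > 2.665) ≈ 0.0077; since p < α = 0.025, reject H₀.

z = 2.66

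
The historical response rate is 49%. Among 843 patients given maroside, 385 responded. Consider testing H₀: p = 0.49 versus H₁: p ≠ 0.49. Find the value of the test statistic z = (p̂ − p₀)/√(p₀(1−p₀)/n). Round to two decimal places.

z = -1.93

p̂ = 385/843 = 0.45670.
Under H₀, SE = √(0.49·0.51/843) = √(0.000296441) = 0.01722.
z = (0.45670 − 0.49)/0.01722 = -0.03330/0.01722 = -1.93.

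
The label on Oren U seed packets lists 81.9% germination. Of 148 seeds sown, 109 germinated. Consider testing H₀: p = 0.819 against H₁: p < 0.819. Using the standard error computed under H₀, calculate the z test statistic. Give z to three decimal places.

z = -2.607

p̂ = 109/148 = 0.73649.
Standard error under H₀: √(0.819×0.181/148) = 0.03165.
z = (0.73649 − 0.819)/0.03165 = -0.08251/0.03165 = -2.607.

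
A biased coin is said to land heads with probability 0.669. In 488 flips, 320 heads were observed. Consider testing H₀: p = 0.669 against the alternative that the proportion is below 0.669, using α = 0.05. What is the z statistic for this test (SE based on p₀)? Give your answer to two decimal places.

p̂ = 320/488 = 0.6557.
Under H₀, SE = √(0.669·0.331/488) = √(0.000453768) = 0.0213.
z = (0.6557 − 0.669)/0.0213 = -0.0133/0.0213 = -0.62.
p-value = P(Z < -0.623) ≈ 0.2668, so at α = 0.05 we fail to reject H₀.

z = -0.62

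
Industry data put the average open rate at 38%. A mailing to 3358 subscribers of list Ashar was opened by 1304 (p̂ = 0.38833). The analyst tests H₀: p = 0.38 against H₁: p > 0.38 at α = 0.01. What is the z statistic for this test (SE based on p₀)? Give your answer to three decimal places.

z = 0.994

p̂ = 1304/3358 = 0.38833.
Under H₀, SE = √(0.38·0.62/3358) = √(7.01608e-05) = 0.00838.
z = (0.38833 − 0.38)/0.00838 = 0.00833/0.00838 = 0.994.
p-value = P(Z > 0.994) ≈ 0.1601. With α = 0.01, fail to reject H₀.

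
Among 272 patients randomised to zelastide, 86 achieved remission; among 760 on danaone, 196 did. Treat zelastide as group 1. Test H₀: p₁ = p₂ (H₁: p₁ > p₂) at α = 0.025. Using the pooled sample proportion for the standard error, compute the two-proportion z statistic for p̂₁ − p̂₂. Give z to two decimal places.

z = 1.85

p̂₁ = 86/272 = 0.3162, p̂₂ = 196/760 = 0.2579.
Pooled p̂ = (86+196)/(272+760) = 282/1032 = 0.2733.
SE = √(p̂(1−p̂)(1/n₁+1/n₂)) = √(0.2733·0.7267·0.00499226) = √(0.000991398) = 0.0315.
z = (0.3162 − 0.2579)/0.0315 = 0.0583/0.0315 = 1.85.
p-value = P(Z > 1.851) ≈ 0.0321, so at α = 0.025 we fail to reject H₀.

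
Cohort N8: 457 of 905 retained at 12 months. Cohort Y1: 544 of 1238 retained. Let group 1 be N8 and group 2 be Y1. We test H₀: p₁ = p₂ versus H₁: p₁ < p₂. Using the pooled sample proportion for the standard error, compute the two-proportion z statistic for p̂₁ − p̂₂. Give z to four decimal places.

z = 3.0043

p̂₁ = 457/905 ≈ 0.504972, p̂₂ = 544/1238 ≈ 0.439418.
Pooled p̂ = (457+544)/(905+1238) = 1001/2143 = 0.467102.
SE = √(p̂(1−p̂)(1/n₁+1/n₂)) = √(0.467102·0.532898·0.00191273) = √(0.000476112) = 0.021820.
z = (0.504972 − 0.439418)/0.021820 = 0.065554/0.021820 = 3.0043.
p-value = P(Z < 3.004) ≈ 0.9987.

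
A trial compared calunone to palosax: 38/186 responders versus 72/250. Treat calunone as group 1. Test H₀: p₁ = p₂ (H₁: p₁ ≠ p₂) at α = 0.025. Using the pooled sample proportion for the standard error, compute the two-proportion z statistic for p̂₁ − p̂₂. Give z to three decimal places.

p̂₁ = 38/186 = 0.20430, p̂₂ = 72/250 = 0.28800.
Pooled p̂ = (38+72)/(186+250) = 110/436 = 0.25229.
SE = √(0.188642 × 0.00937634) = 0.04206.
z = (0.20430 − 0.28800)/0.04206 = -0.08370/0.04206 = -1.990.
Two-sided p-value ≈ 2·Φ(−1.990) = 0.0466. With α = 0.025, fail to reject H₀.

z = -1.990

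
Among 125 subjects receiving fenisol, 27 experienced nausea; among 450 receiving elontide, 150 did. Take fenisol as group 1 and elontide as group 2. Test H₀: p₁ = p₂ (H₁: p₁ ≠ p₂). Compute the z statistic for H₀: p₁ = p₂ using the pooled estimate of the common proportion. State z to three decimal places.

p̂₁ = 27/125 ≈ 0.21600, p̂₂ = 150/450 ≈ 0.33333.
Pooled p̂ = (27+150)/(125+450) = 177/575 = 0.30783.
SE = √(p̂(1−p̂)(1/n₁+1/n₂)) = √(0.30783·0.69217·0.0102222) = √(0.00217804) = 0.04667.
z = (0.21600 − 0.33333)/0.04667 = -0.11733/0.04667 = -2.514.

z = -2.514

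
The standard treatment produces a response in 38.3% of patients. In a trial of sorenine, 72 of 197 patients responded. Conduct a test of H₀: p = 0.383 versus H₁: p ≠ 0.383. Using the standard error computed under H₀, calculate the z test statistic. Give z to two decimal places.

p̂ = 72/197 = 0.3655.
Under H₀, SE = √(0.383·0.617/197) = √(0.00119955) = 0.0346.
z = (0.3655 − 0.383)/0.0346 = -0.0175/0.0346 = -0.51.

z = -0.51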